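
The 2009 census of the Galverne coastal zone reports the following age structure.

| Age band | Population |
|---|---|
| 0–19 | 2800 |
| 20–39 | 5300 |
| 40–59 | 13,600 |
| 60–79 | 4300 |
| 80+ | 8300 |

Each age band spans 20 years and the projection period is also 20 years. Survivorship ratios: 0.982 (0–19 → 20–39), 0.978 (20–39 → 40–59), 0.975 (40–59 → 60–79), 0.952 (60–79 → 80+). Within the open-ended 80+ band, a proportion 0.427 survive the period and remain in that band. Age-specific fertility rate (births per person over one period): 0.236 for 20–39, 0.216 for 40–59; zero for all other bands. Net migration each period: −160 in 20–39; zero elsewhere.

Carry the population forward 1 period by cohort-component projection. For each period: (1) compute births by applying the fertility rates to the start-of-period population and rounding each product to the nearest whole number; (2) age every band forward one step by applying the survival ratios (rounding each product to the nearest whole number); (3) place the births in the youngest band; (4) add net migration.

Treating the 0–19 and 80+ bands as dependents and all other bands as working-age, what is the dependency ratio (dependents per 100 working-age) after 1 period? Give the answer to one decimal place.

Let group 1 be 0–19 through group 5 = 80+.
[period 1]
Births: 5300 * 0.236 = 1251  |  13600 * 0.216 = 2938 → total 4189
Group 2: 2800 * 0.982 = 2750
Group 3: 5300 * 0.978 = 5183
Group 4: 13600 * 0.975 = 13260
Group 5: 4300 * 0.952 + 8300 * 0.427 = 4094 + 3544 = 7638
Net migration: Group 2 − 160 → 2590
Giving 4189 / 2590 / 5183 / 13260 / 7638.
Dependents (band 0–19 + band 80+) = 4189 + 7638 = 11827; working-age = 21033; ratio = 11827/21033 × 100 = 56.2

56.2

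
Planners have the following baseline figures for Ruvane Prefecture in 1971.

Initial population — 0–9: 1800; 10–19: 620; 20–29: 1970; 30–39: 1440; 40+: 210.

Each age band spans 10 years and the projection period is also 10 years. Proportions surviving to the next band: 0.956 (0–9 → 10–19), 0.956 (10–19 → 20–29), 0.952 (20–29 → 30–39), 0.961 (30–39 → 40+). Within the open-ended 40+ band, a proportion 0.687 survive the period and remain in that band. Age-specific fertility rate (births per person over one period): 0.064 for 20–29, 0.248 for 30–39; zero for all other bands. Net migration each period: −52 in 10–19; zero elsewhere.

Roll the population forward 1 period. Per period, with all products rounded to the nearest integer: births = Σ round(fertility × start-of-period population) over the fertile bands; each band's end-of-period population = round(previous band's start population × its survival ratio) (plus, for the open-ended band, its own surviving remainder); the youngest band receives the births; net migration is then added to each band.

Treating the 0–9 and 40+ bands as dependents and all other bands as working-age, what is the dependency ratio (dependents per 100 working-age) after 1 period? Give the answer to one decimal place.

48.6

After projecting period 1:
Births: 1970 × 0.064 = 126  |  1440 × 0.248 = 357 — total 483
10–19: 1800 × 0.956 = 1721
20–29: 620 × 0.956 = 593
30–39: 1970 × 0.952 = 1875
40+: 1440 × 0.961 + 210 × 0.687 = 1384 + 144 = 1528
Net migration: 10–19 − 52 → 1669
Giving 483 / 1669 / 593 / 1875 / 1528.
Dependents (band 0–9 + band 40+) = 483 + 1528 = 2011; working-age = 4137; ratio = 2011/4137 × 100 = 48.6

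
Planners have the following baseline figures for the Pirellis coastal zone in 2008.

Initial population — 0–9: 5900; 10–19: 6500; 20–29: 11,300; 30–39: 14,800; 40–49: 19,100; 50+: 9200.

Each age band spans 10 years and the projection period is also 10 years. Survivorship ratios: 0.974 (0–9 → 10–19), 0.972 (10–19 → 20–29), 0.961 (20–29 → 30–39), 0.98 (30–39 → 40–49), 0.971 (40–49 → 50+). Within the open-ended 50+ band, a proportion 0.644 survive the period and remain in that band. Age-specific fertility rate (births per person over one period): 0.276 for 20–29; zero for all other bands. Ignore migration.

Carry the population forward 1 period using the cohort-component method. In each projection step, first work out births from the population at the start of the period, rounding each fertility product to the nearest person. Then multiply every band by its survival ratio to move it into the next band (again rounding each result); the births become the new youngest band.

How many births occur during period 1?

— Period 1 —
Births: 11300 × 0.276 = 3119
10–19: 5900 × 0.974 = 5747
20–29: 6500 × 0.972 = 6318
30–39: 11300 × 0.961 = 10859
40–49: 14800 × 0.98 = 14504
50+: 19100 × 0.971 + 9200 × 0.644 = 18546 + 5925 = 24471
→ [3119, 5747, 6318, 10859, 14504, 24471]

3119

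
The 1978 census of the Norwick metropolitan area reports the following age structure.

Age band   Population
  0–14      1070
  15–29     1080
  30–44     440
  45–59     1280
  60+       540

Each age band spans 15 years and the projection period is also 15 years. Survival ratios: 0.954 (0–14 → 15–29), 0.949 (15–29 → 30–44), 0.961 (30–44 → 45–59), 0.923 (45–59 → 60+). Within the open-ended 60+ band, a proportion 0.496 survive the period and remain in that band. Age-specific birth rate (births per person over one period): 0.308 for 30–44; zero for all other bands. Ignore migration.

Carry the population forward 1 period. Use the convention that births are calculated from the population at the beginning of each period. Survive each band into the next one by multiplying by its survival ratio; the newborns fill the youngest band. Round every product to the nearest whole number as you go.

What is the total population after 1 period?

Call the groups 1 to 5, youngest first.
[period 1]
Births: 440 * 0.308 = 136
Group 2: 1070 * 0.954 = 1021
Group 3: 1080 * 0.949 = 1025
Group 4: 440 * 0.961 = 423
Group 5: 1280 * 0.923 + 540 * 0.496 = 1181 + 268 = 1449
→ [136, 1021, 1025, 423, 1449]
Total after period 1: 136 + 1021 + 1025 + 423 + 1449 = 4054

4054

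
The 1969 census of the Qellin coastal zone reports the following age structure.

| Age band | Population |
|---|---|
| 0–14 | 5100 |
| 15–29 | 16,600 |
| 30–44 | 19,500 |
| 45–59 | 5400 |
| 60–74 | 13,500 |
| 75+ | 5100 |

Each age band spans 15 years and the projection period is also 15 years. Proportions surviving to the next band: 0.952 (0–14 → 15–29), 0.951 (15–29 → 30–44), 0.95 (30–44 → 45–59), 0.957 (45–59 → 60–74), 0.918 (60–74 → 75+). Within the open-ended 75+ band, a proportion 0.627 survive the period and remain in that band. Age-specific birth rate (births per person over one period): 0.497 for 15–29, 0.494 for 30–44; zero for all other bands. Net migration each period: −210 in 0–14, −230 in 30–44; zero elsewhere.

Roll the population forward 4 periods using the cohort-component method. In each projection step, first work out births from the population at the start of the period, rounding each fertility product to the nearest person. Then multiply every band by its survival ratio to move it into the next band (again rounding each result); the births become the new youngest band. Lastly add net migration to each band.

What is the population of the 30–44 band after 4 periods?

(Bands numbered youngest = 1 to oldest = 6.)
— Period 1 —
Births: 16600 × 0.497 = 8250, 19500 × 0.494 = 9633 → total 17883
Band 2: 5100 × 0.952 = 4855
Band 3: 16600 × 0.951 = 15787
Band 4: 19500 × 0.95 = 18525
Band 5: 5400 × 0.957 = 5168
Band 6: 13500 × 0.918 + 5100 × 0.627 = 12393 + 3198 = 15591
Net migration: Band 1 − 210 → 17673; Band 3 − 230 → 15557
→ [17673, 4855, 15557, 18525, 5168, 15591]
— Period 2 —
Births: 4855 × 0.497 = 2413, 15557 × 0.494 = 7685 → total 10098
Band 2: 17673 × 0.952 = 16825
Band 3: 4855 × 0.951 = 4617
Band 4: 15557 × 0.95 = 14779
Band 5: 18525 × 0.957 = 17728
Band 6: 5168 × 0.918 + 15591 × 0.627 = 4744 + 9776 = 14520
Net migration: Band 1 − 210 → 9888; Band 3 − 230 → 4387
→ [9888, 16825, 4387, 14779, 17728, 14520]
— Period 3 —
Births: 16825 × 0.497 = 8362, 4387 × 0.494 = 2167 → total 10529
Band 2: 9888 × 0.952 = 9413
Band 3: 16825 × 0.951 = 16001
Band 4: 4387 × 0.95 = 4168
Band 5: 14779 × 0.957 = 14144
Band 6: 17728 × 0.918 + 14520 × 0.627 = 16274 + 9104 = 25378
Net migration: Band 1 − 210 → 10319; Band 3 − 230 → 15771
→ [10319, 9413, 15771, 4168, 14144, 25378]
— Period 4 —
Births: 9413 × 0.497 = 4678, 15771 × 0.494 = 7791 → total 12469
Band 2: 10319 × 0.952 = 9824
Band 3: 9413 × 0.951 = 8952
Band 4: 15771 × 0.95 = 14982
Band 5: 4168 × 0.957 = 3989
Band 6: 14144 × 0.918 + 25378 × 0.627 = 12984 + 15912 = 28896
Net migration: Band 1 − 210 → 12259; Band 3 − 230 → 8722
→ [12259, 9824, 8722, 14982, 3989, 28896]

8722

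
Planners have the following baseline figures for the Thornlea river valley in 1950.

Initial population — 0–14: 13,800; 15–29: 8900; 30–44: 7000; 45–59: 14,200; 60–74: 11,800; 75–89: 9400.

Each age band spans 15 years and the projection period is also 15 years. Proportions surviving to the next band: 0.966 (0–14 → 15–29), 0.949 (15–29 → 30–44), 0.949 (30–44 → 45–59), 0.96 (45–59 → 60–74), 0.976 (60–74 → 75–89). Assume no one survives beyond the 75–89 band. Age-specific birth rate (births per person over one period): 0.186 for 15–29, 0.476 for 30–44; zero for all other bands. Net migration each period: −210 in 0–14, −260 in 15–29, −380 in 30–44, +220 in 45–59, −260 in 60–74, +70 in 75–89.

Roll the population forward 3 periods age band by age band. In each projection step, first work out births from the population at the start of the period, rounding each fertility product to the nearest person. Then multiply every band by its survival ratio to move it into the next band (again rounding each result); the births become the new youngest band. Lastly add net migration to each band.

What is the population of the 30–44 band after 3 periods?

3753

Numbering the bands 1..6 from youngest to oldest:
[period 1]
Births: 8900 × 0.186 = 1655 ; 7000 × 0.476 = 3332 ⇒ total 4987
Band 2: 13800 × 0.966 = 13331
Band 3: 8900 × 0.949 = 8446
Band 4: 7000 × 0.949 = 6643
Band 5: 14200 × 0.96 = 13632
Band 6: 11800 × 0.976 = 11517
Net migration: Band 1 − 210 → 4777; Band 2 − 260 → 13071; Band 3 − 380 → 8066; Band 4 + 220 → 6863; Band 5 − 260 → 13372; Band 6 + 70 → 11587
Giving 4777 / 13071 / 8066 / 6863 / 13372 / 11587.
[period 2]
Births: 13071 × 0.186 = 2431 ; 8066 × 0.476 = 3839 ⇒ total 6270
Band 2: 4777 × 0.966 = 4615
Band 3: 13071 × 0.949 = 12404
Band 4: 8066 × 0.949 = 7655
Band 5: 6863 × 0.96 = 6588
Band 6: 13372 × 0.976 = 13051
Net migration: Band 1 − 210 → 6060; Band 2 − 260 → 4355; Band 3 − 380 → 12024; Band 4 + 220 → 7875; Band 5 − 260 → 6328; Band 6 + 70 → 13121
Giving 6060 / 4355 / 12024 / 7875 / 6328 / 13121.
[period 3]
Births: 4355 × 0.186 = 810 ; 12024 × 0.476 = 5723 ⇒ total 6533
Band 2: 6060 × 0.966 = 5854
Band 3: 4355 × 0.949 = 4133
Band 4: 12024 × 0.949 = 11411
Band 5: 7875 × 0.96 = 7560
Band 6: 6328 × 0.976 = 6176
Net migration: Band 1 − 210 → 6323; Band 2 − 260 → 5594; Band 3 − 380 → 3753; Band 4 + 220 → 11631; Band 5 − 260 → 7300; Band 6 + 70 → 6246
Giving 6323 / 5594 / 3753 / 11631 / 7300 / 6246.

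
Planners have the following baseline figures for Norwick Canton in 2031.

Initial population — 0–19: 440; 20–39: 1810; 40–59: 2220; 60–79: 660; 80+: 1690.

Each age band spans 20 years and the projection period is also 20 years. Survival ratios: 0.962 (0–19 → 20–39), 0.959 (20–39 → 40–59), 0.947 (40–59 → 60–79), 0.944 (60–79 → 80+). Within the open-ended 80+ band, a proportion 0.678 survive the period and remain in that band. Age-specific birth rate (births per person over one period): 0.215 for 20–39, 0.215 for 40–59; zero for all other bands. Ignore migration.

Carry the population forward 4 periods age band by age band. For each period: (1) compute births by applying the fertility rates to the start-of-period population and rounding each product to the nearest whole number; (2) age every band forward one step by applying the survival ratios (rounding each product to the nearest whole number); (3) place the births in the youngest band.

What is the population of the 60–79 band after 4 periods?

757

After projecting period 1:
Births: 1810 × 0.215 = 389 ; 2220 × 0.215 = 477 → total 866
20–39: 440 × 0.962 = 423
40–59: 1810 × 0.959 = 1736
60–79: 2220 × 0.947 = 2102
80+: 660 × 0.944 + 1690 × 0.678 = 623 + 1146 = 1769
Population now: 0–19=866, 20–39=423, 40–59=1736, 60–79=2102, 80+=1769
After projecting period 2:
Births: 423 × 0.215 = 91 ; 1736 × 0.215 = 373 → total 464
20–39: 866 × 0.962 = 833
40–59: 423 × 0.959 = 406
60–79: 1736 × 0.947 = 1644
80+: 2102 × 0.944 + 1769 × 0.678 = 1984 + 1199 = 3183
Population now: 0–19=464, 20–39=833, 40–59=406, 60–79=1644, 80+=3183
After projecting period 3:
Births: 833 × 0.215 = 179 ; 406 × 0.215 = 87 → total 266
20–39: 464 × 0.962 = 446
40–59: 833 × 0.959 = 799
60–79: 406 × 0.947 = 384
80+: 1644 × 0.944 + 3183 × 0.678 = 1552 + 2158 = 3710
Population now: 0–19=266, 20–39=446, 40–59=799, 60–79=384, 80+=3710
After projecting period 4:
Births: 446 × 0.215 = 96 ; 799 × 0.215 = 172 → total 268
20–39: 266 × 0.962 = 256
40–59: 446 × 0.959 = 428
60–79: 799 × 0.947 = 757
80+: 384 × 0.944 + 3710 × 0.678 = 362 + 2515 = 2877
Population now: 0–19=268, 20–39=256, 40–59=428, 60–79=757, 80+=2877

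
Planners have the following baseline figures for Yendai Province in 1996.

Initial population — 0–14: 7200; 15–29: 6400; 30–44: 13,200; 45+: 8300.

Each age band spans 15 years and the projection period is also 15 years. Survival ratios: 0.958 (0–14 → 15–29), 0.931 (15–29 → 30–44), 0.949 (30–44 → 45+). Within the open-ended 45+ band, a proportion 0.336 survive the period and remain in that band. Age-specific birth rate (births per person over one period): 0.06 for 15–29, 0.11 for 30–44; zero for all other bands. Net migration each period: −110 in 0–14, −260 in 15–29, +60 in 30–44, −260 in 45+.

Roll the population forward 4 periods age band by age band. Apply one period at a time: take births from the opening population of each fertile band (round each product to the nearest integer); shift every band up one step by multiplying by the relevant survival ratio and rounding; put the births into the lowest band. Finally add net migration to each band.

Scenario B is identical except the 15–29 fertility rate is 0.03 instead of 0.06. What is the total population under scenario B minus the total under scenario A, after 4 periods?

Let group 1 be 0–14 through group 4 = 45+.
Period 1:
Births: 6400 × 0.06 = 384 ; 13200 × 0.11 = 1452 ⇒ total 1836
Group 2: 7200 × 0.958 = 6898
Group 3: 6400 × 0.931 = 5958
Group 4: 13200 × 0.949 + 8300 × 0.336 = 12527 + 2789 = 15316
Net migration: Group 1 − 110 → 1726; Group 2 − 260 → 6638; Group 3 + 60 → 6018; Group 4 − 260 → 15056
End of period: [1726, 6638, 6018, 15056]
Period 2:
Births: 6638 × 0.06 = 398 ; 6018 × 0.11 = 662 ⇒ total 1060
Group 2: 1726 × 0.958 = 1654
Group 3: 6638 × 0.931 = 6180
Group 4: 6018 × 0.949 + 15056 × 0.336 = 5711 + 5059 = 10770
Net migration: Group 1 − 110 → 950; Group 2 − 260 → 1394; Group 3 + 60 → 6240; Group 4 − 260 → 10510
End of period: [950, 1394, 6240, 10510]
Period 3:
Births: 1394 × 0.06 = 84 ; 6240 × 0.11 = 686 ⇒ total 770
Group 2: 950 × 0.958 = 910
Group 3: 1394 × 0.931 = 1298
Group 4: 6240 × 0.949 + 10510 × 0.336 = 5922 + 3531 = 9453
Net migration: Group 1 − 110 → 660; Group 2 − 260 → 650; Group 3 + 60 → 1358; Group 4 − 260 → 9193
End of period: [660, 650, 1358, 9193]
Period 4:
Births: 650 × 0.06 = 39 ; 1358 × 0.11 = 149 ⇒ total 188
Group 2: 660 × 0.958 = 632
Group 3: 650 × 0.931 = 605
Group 4: 1358 × 0.949 + 9193 × 0.336 = 1289 + 3089 = 4378
Net migration: Group 1 − 110 → 78; Group 2 − 260 → 372; Group 3 + 60 → 665; Group 4 − 260 → 4118
End of period: [78, 372, 665, 4118]
Scenario A total after 4 periods: 5233
Scenario B projection —
Period 1:
Births: 6400 × 0.03 = 192 ; 13200 × 0.11 = 1452 ⇒ total 1644
Group 2: 7200 × 0.958 = 6898
Group 3: 6400 × 0.931 = 5958
Group 4: 13200 × 0.949 + 8300 × 0.336 = 12527 + 2789 = 15316
Net migration: Group 1 − 110 → 1534; Group 2 − 260 → 6638; Group 3 + 60 → 6018; Group 4 − 260 → 15056
End of period: [1534, 6638, 6018, 15056]
Period 2:
Births: 6638 × 0.03 = 199 ; 6018 × 0.11 = 662 ⇒ total 861
Group 2: 1534 × 0.958 = 1470
Group 3: 6638 × 0.931 = 6180
Group 4: 6018 × 0.949 + 15056 × 0.336 = 5711 + 5059 = 10770
Net migration: Group 1 − 110 → 751; Group 2 − 260 → 1210; Group 3 + 60 → 6240; Group 4 − 260 → 10510
End of period: [751, 1210, 6240, 10510]
Period 3:
Births: 1210 × 0.03 = 36 ; 6240 × 0.11 = 686 ⇒ total 722
Group 2: 751 × 0.958 = 719
Group 3: 1210 × 0.931 = 1127
Group 4: 6240 × 0.949 + 10510 × 0.336 = 5922 + 3531 = 9453
Net migration: Group 1 − 110 → 612; Group 2 − 260 → 459; Group 3 + 60 → 1187; Group 4 − 260 → 9193
End of period: [612, 459, 1187, 9193]
Period 4:
Births: 459 × 0.03 = 14 ; 1187 × 0.11 = 131 ⇒ total 145
Group 2: 612 × 0.958 = 586
Group 3: 459 × 0.931 = 427
Group 4: 1187 × 0.949 + 9193 × 0.336 = 1126 + 3089 = 4215
Net migration: Group 1 − 110 → 35; Group 2 − 260 → 326; Group 3 + 60 → 487; Group 4 − 260 → 3955
End of period: [35, 326, 487, 3955]
Scenario B total after 4 periods: 4803
Difference B − A = 4803 − 5233 = -430

-430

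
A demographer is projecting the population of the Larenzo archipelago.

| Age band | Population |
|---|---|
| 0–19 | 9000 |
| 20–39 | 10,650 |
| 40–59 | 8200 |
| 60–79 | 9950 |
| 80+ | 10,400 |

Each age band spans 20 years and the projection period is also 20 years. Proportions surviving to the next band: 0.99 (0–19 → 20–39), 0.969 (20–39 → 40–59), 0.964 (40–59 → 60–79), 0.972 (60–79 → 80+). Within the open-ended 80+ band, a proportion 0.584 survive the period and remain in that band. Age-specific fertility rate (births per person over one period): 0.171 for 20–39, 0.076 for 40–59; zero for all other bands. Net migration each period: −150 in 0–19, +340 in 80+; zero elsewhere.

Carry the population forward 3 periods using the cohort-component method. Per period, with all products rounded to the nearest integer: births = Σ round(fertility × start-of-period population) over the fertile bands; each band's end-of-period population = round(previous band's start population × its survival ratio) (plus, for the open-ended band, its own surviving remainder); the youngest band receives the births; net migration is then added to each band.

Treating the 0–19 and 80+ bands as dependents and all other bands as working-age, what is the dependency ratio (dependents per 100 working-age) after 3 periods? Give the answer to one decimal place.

166.5

(Groups numbered youngest = 1 to oldest = 5.)
— Period 1 —
Births: 10650 * 0.171 = 1821 ; 8200 * 0.076 = 623 → 2444
Group 2: 9000 * 0.99 = 8910
Group 3: 10650 * 0.969 = 10320
Group 4: 8200 * 0.964 = 7905
Group 5: 9950 * 0.972 + 10400 * 0.584 = 9671 + 6074 = 15745
Net migration: Group 1 − 150 → 2294; Group 5 + 340 → 16085
Population now: 0–19=2294, 20–39=8910, 40–59=10320, 60–79=7905, 80+=16085
— Period 2 —
Births: 8910 * 0.171 = 1524 ; 10320 * 0.076 = 784 → 2308
Group 2: 2294 * 0.99 = 2271
Group 3: 8910 * 0.969 = 8634
Group 4: 10320 * 0.964 = 9948
Group 5: 7905 * 0.972 + 16085 * 0.584 = 7684 + 9394 = 17078
Net migration: Group 1 − 150 → 2158; Group 5 + 340 → 17418
Population now: 0–19=2158, 20–39=2271, 40–59=8634, 60–79=9948, 80+=17418
— Period 3 —
Births: 2271 * 0.171 = 388 ; 8634 * 0.076 = 656 → 1044
Group 2: 2158 * 0.99 = 2136
Group 3: 2271 * 0.969 = 2201
Group 4: 8634 * 0.964 = 8323
Group 5: 9948 * 0.972 + 17418 * 0.584 = 9669 + 10172 = 19841
Net migration: Group 1 − 150 → 894; Group 5 + 340 → 20181
Population now: 0–19=894, 20–39=2136, 40–59=2201, 60–79=8323, 80+=20181
Dependents (band 0–19 + band 80+) = 894 + 20181 = 21075; working-age = 12660; ratio = 21075/12660 × 100 = 166.5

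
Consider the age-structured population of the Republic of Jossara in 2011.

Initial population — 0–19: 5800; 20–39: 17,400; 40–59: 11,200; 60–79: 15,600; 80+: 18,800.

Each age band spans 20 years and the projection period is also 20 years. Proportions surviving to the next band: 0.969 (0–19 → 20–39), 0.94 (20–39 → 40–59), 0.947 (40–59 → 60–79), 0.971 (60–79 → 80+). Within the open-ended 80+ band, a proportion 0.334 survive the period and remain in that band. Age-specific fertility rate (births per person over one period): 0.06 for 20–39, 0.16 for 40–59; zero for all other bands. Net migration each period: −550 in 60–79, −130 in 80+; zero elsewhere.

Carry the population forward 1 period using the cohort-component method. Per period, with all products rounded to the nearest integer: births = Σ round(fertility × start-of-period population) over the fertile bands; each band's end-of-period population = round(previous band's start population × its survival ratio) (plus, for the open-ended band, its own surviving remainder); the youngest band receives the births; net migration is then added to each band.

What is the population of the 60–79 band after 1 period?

(Bands numbered youngest = 1 to oldest = 5.)
After projecting period 1:
Births: 17400 × 0.06 = 1044, 11200 × 0.16 = 1792 ⇒ total 2836
Band 2: 5800 × 0.969 = 5620
Band 3: 17400 × 0.94 = 16356
Band 4: 11200 × 0.947 = 10606
Band 5: 15600 × 0.971 + 18800 × 0.334 = 15148 + 6279 = 21427
Net migration: Band 4 − 550 → 10056; Band 5 − 130 → 21297
Giving 2836 / 5620 / 16356 / 10056 / 21297.

10056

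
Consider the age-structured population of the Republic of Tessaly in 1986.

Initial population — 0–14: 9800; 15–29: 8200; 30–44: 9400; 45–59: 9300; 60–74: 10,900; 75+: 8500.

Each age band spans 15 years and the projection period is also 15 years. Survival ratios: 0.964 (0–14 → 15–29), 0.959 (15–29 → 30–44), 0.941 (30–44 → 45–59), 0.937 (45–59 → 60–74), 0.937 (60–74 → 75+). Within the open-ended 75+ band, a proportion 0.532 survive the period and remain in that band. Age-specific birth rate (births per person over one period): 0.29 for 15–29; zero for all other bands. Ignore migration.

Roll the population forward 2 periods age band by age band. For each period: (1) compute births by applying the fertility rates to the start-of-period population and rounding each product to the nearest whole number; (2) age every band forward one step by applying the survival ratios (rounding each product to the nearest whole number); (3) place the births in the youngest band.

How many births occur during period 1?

After projecting period 1:
Births: 8200 × 0.29 = 2378
15–29: 9800 × 0.964 = 9447
30–44: 8200 × 0.959 = 7864
45–59: 9400 × 0.941 = 8845
60–74: 9300 × 0.937 = 8714
75+: 10900 × 0.937 + 8500 × 0.532 = 10213 + 4522 = 14735
Population now: 0–14=2378, 15–29=9447, 30–44=7864, 45–59=8845, 60–74=8714, 75+=14735

2378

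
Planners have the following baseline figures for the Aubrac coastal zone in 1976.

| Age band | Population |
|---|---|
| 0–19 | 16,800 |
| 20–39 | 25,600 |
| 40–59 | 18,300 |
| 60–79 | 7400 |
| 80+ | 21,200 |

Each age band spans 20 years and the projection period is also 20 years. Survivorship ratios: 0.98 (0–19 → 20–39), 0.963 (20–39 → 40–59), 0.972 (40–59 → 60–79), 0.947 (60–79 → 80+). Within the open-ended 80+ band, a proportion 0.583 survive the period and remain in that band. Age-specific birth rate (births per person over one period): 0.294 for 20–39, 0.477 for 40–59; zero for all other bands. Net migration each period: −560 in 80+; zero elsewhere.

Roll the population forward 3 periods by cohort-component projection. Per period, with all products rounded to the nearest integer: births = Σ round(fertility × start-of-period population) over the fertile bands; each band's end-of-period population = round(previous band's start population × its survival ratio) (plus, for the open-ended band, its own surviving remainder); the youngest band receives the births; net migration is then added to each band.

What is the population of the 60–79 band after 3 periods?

15411

Call the bands 1 to 5, youngest first.
— Period 1 —
Births: 25600 * 0.294 = 7526, 18300 * 0.477 = 8729 → 16255
Band 2: 16800 * 0.98 = 16464
Band 3: 25600 * 0.963 = 24653
Band 4: 18300 * 0.972 = 17788
Band 5: 7400 * 0.947 + 21200 * 0.583 = 7008 + 12360 = 19368
Net migration: Band 5 − 560 → 18808
End of period: [16255, 16464, 24653, 17788, 18808]
— Period 2 —
Births: 16464 * 0.294 = 4840, 24653 * 0.477 = 11759 → 16599
Band 2: 16255 * 0.98 = 15930
Band 3: 16464 * 0.963 = 15855
Band 4: 24653 * 0.972 = 23963
Band 5: 17788 * 0.947 + 18808 * 0.583 = 16845 + 10965 = 27810
Net migration: Band 5 − 560 → 27250
End of period: [16599, 15930, 15855, 23963, 27250]
— Period 3 —
Births: 15930 * 0.294 = 4683, 15855 * 0.477 = 7563 → 12246
Band 2: 16599 * 0.98 = 16267
Band 3: 15930 * 0.963 = 15341
Band 4: 15855 * 0.972 = 15411
Band 5: 23963 * 0.947 + 27250 * 0.583 = 22693 + 15887 = 38580
Net migration: Band 5 − 560 → 38020
End of period: [12246, 16267, 15341, 15411, 38020]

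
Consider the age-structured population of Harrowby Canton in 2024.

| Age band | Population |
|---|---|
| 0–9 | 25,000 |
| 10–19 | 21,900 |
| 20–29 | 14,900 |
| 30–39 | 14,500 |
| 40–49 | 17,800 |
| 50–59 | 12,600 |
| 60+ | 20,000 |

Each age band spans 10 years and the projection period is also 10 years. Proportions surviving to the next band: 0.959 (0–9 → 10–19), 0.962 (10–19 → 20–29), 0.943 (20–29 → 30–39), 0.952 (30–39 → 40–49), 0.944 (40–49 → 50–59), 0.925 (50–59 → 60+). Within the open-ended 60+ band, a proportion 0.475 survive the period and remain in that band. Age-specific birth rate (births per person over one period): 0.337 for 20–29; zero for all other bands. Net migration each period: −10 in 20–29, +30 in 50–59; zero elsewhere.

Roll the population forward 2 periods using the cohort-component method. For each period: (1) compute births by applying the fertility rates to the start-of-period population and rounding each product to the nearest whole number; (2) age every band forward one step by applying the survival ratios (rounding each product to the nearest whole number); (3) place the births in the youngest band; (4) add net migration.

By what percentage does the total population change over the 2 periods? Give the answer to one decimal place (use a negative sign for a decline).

Numbering the groups 1..7 from youngest to oldest:
Period 1:
Births: 14900 × 0.337 = 5021
Group 2: 25000 × 0.959 = 23975
Group 3: 21900 × 0.962 = 21068
Group 4: 14900 × 0.943 = 14051
Group 5: 14500 × 0.952 = 13804
Group 6: 17800 × 0.944 = 16803
Group 7: 12600 × 0.925 + 20000 × 0.475 = 11655 + 9500 = 21155
Net migration: Group 3 − 10 → 21058; Group 6 + 30 → 16833
Population now: 0–9=5021, 10–19=23975, 20–29=21058, 30–39=14051, 40–49=13804, 50–59=16833, 60+=21155
Period 2:
Births: 21058 × 0.337 = 7097
Group 2: 5021 × 0.959 = 4815
Group 3: 23975 × 0.962 = 23064
Group 4: 21058 × 0.943 = 19858
Group 5: 14051 × 0.952 = 13377
Group 6: 13804 × 0.944 = 13031
Group 7: 16833 × 0.925 + 21155 × 0.475 = 15571 + 10049 = 25620
Net migration: Group 3 − 10 → 23054; Group 6 + 30 → 13061
Population now: 0–9=7097, 10–19=4815, 20–29=23054, 30–39=19858, 40–49=13377, 50–59=13061, 60+=25620
Total: 126700 → 106882; change = -19818; percentage change = -15.6%

-15.6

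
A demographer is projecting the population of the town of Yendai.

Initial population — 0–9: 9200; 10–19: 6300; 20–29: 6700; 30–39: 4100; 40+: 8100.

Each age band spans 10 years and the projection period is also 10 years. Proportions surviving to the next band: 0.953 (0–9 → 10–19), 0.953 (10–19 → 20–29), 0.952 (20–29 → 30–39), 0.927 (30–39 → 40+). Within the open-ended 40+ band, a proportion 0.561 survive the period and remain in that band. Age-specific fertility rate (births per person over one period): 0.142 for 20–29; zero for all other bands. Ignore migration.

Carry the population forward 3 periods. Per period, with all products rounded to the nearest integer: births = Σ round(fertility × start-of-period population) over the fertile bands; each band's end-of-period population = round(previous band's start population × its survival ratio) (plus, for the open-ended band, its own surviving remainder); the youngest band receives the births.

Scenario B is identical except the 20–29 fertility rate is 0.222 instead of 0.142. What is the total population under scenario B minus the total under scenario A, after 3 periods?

1612

Let band 1 be 0–9 through band 5 = 40+.
Period 1:
Births: 6700 × 0.142 = 951
Band 2: 9200 × 0.953 = 8768
Band 3: 6300 × 0.953 = 6004
Band 4: 6700 × 0.952 = 6378
Band 5: 4100 × 0.927 + 8100 × 0.561 = 3801 + 4544 = 8345
→ [951, 8768, 6004, 6378, 8345]
Period 2:
Births: 6004 × 0.142 = 853
Band 2: 951 × 0.953 = 906
Band 3: 8768 × 0.953 = 8356
Band 4: 6004 × 0.952 = 5716
Band 5: 6378 × 0.927 + 8345 × 0.561 = 5912 + 4682 = 10594
→ [853, 906, 8356, 5716, 10594]
Period 3:
Births: 8356 × 0.142 = 1187
Band 2: 853 × 0.953 = 813
Band 3: 906 × 0.953 = 863
Band 4: 8356 × 0.952 = 7955
Band 5: 5716 × 0.927 + 10594 × 0.561 = 5299 + 5943 = 11242
→ [1187, 813, 863, 7955, 11242]
Scenario A total after 3 periods: 22060
Scenario B projection —
Period 1:
Births: 6700 × 0.222 = 1487
Band 2: 9200 × 0.953 = 8768
Band 3: 6300 × 0.953 = 6004
Band 4: 6700 × 0.952 = 6378
Band 5: 4100 × 0.927 + 8100 × 0.561 = 3801 + 4544 = 8345
→ [1487, 8768, 6004, 6378, 8345]
Period 2:
Births: 6004 × 0.222 = 1333
Band 2: 1487 × 0.953 = 1417
Band 3: 8768 × 0.953 = 8356
Band 4: 6004 × 0.952 = 5716
Band 5: 6378 × 0.927 + 8345 × 0.561 = 5912 + 4682 = 10594
→ [1333, 1417, 8356, 5716, 10594]
Period 3:
Births: 8356 × 0.222 = 1855
Band 2: 1333 × 0.953 = 1270
Band 3: 1417 × 0.953 = 1350
Band 4: 8356 × 0.952 = 7955
Band 5: 5716 × 0.927 + 10594 × 0.561 = 5299 + 5943 = 11242
→ [1855, 1270, 1350, 7955, 11242]
Scenario B total after 3 periods: 23672
Difference B − A = 23672 − 22060 = 1612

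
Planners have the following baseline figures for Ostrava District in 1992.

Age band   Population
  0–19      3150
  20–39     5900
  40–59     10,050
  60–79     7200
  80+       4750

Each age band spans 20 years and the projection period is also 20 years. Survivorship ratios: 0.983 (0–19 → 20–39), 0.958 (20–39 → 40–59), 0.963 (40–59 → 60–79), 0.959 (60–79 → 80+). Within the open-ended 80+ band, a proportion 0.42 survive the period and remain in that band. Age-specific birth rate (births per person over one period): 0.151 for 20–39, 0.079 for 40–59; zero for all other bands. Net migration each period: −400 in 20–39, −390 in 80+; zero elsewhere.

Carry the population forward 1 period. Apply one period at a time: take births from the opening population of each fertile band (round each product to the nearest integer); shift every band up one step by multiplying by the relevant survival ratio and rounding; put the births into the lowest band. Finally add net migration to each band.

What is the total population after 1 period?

Call the groups 1 to 5, youngest first.
After projecting period 1:
Births: 5900 × 0.151 = 891, 10050 × 0.079 = 794 → total 1685
Group 2: 3150 × 0.983 = 3096
Group 3: 5900 × 0.958 = 5652
Group 4: 10050 × 0.963 = 9678
Group 5: 7200 × 0.959 + 4750 × 0.42 = 6905 + 1995 = 8900
Net migration: Group 2 − 400 → 2696; Group 5 − 390 → 8510
Giving 1685 / 2696 / 5652 / 9678 / 8510.
Total after period 1: 1685 + 2696 + 5652 + 9678 + 8510 = 28221

28221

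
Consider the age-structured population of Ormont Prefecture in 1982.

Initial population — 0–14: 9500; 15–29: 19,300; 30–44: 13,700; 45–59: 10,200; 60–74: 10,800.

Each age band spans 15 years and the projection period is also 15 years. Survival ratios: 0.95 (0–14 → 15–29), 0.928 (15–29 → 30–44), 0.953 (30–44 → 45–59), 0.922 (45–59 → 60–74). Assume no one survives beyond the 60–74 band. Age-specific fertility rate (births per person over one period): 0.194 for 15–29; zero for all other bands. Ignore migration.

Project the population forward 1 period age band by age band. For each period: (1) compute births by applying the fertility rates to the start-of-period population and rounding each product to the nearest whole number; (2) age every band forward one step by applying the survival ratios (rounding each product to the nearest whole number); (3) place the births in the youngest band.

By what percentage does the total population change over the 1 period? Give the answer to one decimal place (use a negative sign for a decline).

— Period 1 —
Births: 19300 * 0.194 = 3744
15–29: 9500 * 0.95 = 9025
30–44: 19300 * 0.928 = 17910
45–59: 13700 * 0.953 = 13056
60–74: 10200 * 0.922 = 9404
End of period: [3744, 9025, 17910, 13056, 9404]
Total: 63500 → 53139; change = -10361; percentage change = -16.3%

-16.3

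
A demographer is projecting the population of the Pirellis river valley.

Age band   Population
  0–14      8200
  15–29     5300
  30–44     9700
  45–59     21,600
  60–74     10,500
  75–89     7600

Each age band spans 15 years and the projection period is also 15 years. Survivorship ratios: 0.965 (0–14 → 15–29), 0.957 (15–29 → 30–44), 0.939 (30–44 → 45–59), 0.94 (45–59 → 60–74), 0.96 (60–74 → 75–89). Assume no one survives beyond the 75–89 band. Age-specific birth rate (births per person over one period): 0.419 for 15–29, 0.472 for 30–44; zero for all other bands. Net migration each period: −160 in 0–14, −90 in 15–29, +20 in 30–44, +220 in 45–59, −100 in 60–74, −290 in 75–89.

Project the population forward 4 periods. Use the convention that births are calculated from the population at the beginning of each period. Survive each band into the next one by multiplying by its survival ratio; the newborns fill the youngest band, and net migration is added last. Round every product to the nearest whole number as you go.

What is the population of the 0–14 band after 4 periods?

Call the bands 1 to 6, youngest first.
[period 1]
Births: 5300 × 0.419 = 2221, 9700 × 0.472 = 4578 — total 6799
Band 2: 8200 × 0.965 = 7913
Band 3: 5300 × 0.957 = 5072
Band 4: 9700 × 0.939 = 9108
Band 5: 21600 × 0.94 = 20304
Band 6: 10500 × 0.96 = 10080
Net migration: Band 1 − 160 → 6639; Band 2 − 90 → 7823; Band 3 + 20 → 5092; Band 4 + 220 → 9328; Band 5 − 100 → 20204; Band 6 − 290 → 9790
Population now: 0–14=6639, 15–29=7823, 30–44=5092, 45–59=9328, 60–74=20204, 75–89=9790
[period 2]
Births: 7823 × 0.419 = 3278, 5092 × 0.472 = 2403 — total 5681
Band 2: 6639 × 0.965 = 6407
Band 3: 7823 × 0.957 = 7487
Band 4: 5092 × 0.939 = 4781
Band 5: 9328 × 0.94 = 8768
Band 6: 20204 × 0.96 = 19396
Net migration: Band 1 − 160 → 5521; Band 2 − 90 → 6317; Band 3 + 20 → 7507; Band 4 + 220 → 5001; Band 5 − 100 → 8668; Band 6 − 290 → 19106
Population now: 0–14=5521, 15–29=6317, 30–44=7507, 45–59=5001, 60–74=8668, 75–89=19106
[period 3]
Births: 6317 × 0.419 = 2647, 7507 × 0.472 = 3543 — total 6190
Band 2: 5521 × 0.965 = 5328
Band 3: 6317 × 0.957 = 6045
Band 4: 7507 × 0.939 = 7049
Band 5: 5001 × 0.94 = 4701
Band 6: 8668 × 0.96 = 8321
Net migration: Band 1 − 160 → 6030; Band 2 − 90 → 5238; Band 3 + 20 → 6065; Band 4 + 220 → 7269; Band 5 − 100 → 4601; Band 6 − 290 → 8031
Population now: 0–14=6030, 15–29=5238, 30–44=6065, 45–59=7269, 60–74=4601, 75–89=8031
[period 4]
Births: 5238 × 0.419 = 2195, 6065 × 0.472 = 2863 — total 5058
Band 2: 6030 × 0.965 = 5819
Band 3: 5238 × 0.957 = 5013
Band 4: 6065 × 0.939 = 5695
Band 5: 7269 × 0.94 = 6833
Band 6: 4601 × 0.96 = 4417
Net migration: Band 1 − 160 → 4898; Band 2 − 90 → 5729; Band 3 + 20 → 5033; Band 4 + 220 → 5915; Band 5 − 100 → 6733; Band 6 − 290 → 4127
Population now: 0–14=4898, 15–29=5729, 30–44=5033, 45–59=5915, 60–74=6733, 75–89=4127

4898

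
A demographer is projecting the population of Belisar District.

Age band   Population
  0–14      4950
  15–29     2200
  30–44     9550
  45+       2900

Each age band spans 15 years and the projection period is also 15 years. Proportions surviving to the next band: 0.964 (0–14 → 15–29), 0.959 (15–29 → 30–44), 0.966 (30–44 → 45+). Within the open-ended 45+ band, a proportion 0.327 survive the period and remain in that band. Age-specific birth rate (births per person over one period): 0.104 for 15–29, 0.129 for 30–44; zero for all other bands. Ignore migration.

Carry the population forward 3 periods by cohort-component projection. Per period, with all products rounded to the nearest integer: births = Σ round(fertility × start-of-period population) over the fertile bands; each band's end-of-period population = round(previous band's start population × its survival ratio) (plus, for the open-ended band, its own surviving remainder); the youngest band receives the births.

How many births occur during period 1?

[period 1]
Births: 2200 * 0.104 = 229, 9550 * 0.129 = 1232 → total 1461
15–29: 4950 * 0.964 = 4772
30–44: 2200 * 0.959 = 2110
45+: 9550 * 0.966 + 2900 * 0.327 = 9225 + 948 = 10173
→ [1461, 4772, 2110, 10173]

1461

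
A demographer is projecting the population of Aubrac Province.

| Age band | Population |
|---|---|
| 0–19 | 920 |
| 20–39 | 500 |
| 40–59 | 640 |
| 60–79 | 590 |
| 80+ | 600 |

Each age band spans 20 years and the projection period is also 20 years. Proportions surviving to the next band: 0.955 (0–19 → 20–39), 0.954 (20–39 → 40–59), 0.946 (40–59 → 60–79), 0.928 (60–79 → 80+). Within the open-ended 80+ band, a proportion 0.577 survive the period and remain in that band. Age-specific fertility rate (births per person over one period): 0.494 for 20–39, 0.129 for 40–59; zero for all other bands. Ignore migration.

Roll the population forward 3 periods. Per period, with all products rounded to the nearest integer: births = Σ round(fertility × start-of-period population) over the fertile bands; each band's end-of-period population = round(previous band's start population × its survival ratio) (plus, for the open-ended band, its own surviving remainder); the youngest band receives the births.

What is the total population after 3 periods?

2873

Call the groups 1 to 5, youngest first.
Period 1:
Births: 500 * 0.494 = 247  |  640 * 0.129 = 83 ⇒ total 330
Group 2: 920 * 0.955 = 879
Group 3: 500 * 0.954 = 477
Group 4: 640 * 0.946 = 605
Group 5: 590 * 0.928 + 600 * 0.577 = 548 + 346 = 894
Population now: 0–19=330, 20–39=879, 40–59=477, 60–79=605, 80+=894
Period 2:
Births: 879 * 0.494 = 434  |  477 * 0.129 = 62 ⇒ total 496
Group 2: 330 * 0.955 = 315
Group 3: 879 * 0.954 = 839
Group 4: 477 * 0.946 = 451
Group 5: 605 * 0.928 + 894 * 0.577 = 561 + 516 = 1077
Population now: 0–19=496, 20–39=315, 40–59=839, 60–79=451, 80+=1077
Period 3:
Births: 315 * 0.494 = 156  |  839 * 0.129 = 108 ⇒ total 264
Group 2: 496 * 0.955 = 474
Group 3: 315 * 0.954 = 301
Group 4: 839 * 0.946 = 794
Group 5: 451 * 0.928 + 1077 * 0.577 = 419 + 621 = 1040
Population now: 0–19=264, 20–39=474, 40–59=301, 60–79=794, 80+=1040
Total after period 3: 264 + 474 + 301 + 794 + 1040 = 2873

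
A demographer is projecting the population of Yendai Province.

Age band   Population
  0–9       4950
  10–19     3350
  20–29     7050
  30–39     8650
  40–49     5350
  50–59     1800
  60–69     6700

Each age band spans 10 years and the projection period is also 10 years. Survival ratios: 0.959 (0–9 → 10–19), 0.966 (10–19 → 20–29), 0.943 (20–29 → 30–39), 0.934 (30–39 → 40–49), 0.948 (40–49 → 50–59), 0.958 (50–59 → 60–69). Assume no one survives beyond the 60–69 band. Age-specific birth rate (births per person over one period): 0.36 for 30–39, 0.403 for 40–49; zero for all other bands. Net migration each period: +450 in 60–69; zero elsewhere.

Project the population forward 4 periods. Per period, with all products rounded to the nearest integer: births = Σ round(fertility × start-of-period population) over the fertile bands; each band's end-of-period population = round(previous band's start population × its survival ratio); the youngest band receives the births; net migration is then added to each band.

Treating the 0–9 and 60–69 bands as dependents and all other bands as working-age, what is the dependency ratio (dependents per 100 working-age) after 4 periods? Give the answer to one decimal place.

Call the bands 1 to 7, youngest first.
Period 1:
Births: 8650 * 0.36 = 3114, 5350 * 0.403 = 2156 → total 5270
Band 2: 4950 * 0.959 = 4747
Band 3: 3350 * 0.966 = 3236
Band 4: 7050 * 0.943 = 6648
Band 5: 8650 * 0.934 = 8079
Band 6: 5350 * 0.948 = 5072
Band 7: 1800 * 0.958 = 1724
Net migration: Band 7 + 450 → 2174
Population now: 0–9=5270, 10–19=4747, 20–29=3236, 30–39=6648, 40–49=8079, 50–59=5072, 60–69=2174
Period 2:
Births: 6648 * 0.36 = 2393, 8079 * 0.403 = 3256 → total 5649
Band 2: 5270 * 0.959 = 5054
Band 3: 4747 * 0.966 = 4586
Band 4: 3236 * 0.943 = 3052
Band 5: 6648 * 0.934 = 6209
Band 6: 8079 * 0.948 = 7659
Band 7: 5072 * 0.958 = 4859
Net migration: Band 7 + 450 → 5309
Population now: 0–9=5649, 10–19=5054, 20–29=4586, 30–39=3052, 40–49=6209, 50–59=7659, 60–69=5309
Period 3:
Births: 3052 * 0.36 = 1099, 6209 * 0.403 = 2502 → total 3601
Band 2: 5649 * 0.959 = 5417
Band 3: 5054 * 0.966 = 4882
Band 4: 4586 * 0.943 = 4325
Band 5: 3052 * 0.934 = 2851
Band 6: 6209 * 0.948 = 5886
Band 7: 7659 * 0.958 = 7337
Net migration: Band 7 + 450 → 7787
Population now: 0–9=3601, 10–19=5417, 20–29=4882, 30–39=4325, 40–49=2851, 50–59=5886, 60–69=7787
Period 4:
Births: 4325 * 0.36 = 1557, 2851 * 0.403 = 1149 → total 2706
Band 2: 3601 * 0.959 = 3453
Band 3: 5417 * 0.966 = 5233
Band 4: 4882 * 0.943 = 4604
Band 5: 4325 * 0.934 = 4040
Band 6: 2851 * 0.948 = 2703
Band 7: 5886 * 0.958 = 5639
Net migration: Band 7 + 450 → 6089
Population now: 0–9=2706, 10–19=3453, 20–29=5233, 30–39=4604, 40–49=4040, 50–59=2703, 60–69=6089
Dependents (band 0–9 + band 60–69) = 2706 + 6089 = 8795; working-age = 20033; ratio = 8795/20033 × 100 = 43.9

43.9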